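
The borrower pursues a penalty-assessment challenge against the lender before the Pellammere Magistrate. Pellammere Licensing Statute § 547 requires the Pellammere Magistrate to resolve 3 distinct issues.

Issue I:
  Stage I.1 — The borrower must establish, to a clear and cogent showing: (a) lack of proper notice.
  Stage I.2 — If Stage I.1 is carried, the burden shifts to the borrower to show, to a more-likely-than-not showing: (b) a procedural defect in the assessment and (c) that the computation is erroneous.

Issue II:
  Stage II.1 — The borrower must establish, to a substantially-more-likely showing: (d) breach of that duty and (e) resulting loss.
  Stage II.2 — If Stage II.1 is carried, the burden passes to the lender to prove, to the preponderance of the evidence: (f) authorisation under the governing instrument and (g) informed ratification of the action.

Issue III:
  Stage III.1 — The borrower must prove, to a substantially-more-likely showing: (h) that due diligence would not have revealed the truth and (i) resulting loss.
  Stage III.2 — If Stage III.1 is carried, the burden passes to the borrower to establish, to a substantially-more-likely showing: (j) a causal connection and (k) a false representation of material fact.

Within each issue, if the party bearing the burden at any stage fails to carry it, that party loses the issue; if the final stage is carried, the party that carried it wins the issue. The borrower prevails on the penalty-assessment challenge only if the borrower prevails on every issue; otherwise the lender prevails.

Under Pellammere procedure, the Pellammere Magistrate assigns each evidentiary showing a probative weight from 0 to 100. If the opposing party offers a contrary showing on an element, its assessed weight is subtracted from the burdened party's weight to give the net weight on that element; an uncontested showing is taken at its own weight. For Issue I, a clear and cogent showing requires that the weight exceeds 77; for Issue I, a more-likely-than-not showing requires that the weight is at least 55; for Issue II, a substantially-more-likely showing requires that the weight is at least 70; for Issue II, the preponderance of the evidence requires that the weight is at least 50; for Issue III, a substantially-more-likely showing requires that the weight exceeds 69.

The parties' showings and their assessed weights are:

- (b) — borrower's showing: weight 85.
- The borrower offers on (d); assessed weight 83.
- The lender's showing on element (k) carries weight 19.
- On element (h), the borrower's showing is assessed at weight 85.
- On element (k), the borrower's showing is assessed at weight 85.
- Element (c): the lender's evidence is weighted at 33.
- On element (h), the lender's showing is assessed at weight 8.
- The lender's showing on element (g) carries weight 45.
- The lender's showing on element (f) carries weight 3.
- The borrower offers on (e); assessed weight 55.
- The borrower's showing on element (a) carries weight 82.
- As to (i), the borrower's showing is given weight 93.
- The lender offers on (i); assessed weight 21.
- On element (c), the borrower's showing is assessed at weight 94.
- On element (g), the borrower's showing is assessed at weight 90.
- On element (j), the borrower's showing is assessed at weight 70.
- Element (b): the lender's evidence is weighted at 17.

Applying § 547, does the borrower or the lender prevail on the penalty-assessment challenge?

lender

— Issue I —
Stage I.1 — burden on borrower; standard: a clear and cogent showing (weight exceeds 77).
    (a): 82 > 77 [met]
  Stage I.1 carried; the burden remains with the borrower.
Stage I.2 — burden on borrower; standard: a more-likely-than-not showing (weight is at least 55).
    (b): 85 − 17 = 68 ≥ 55 [met]
    (c): 94 − 33 = 61 ≥ 55 [met]
  Stage I.2 carried; the final stage is satisfied.
With every stage satisfied, the borrower prevails on this issue.
— Issue II —
Stage II.1 — burden on borrower; standard: a substantially-more-likely showing (weight is at least 70).
    (d): 83 ≥ 70 [met]
    (e): 55 < 70 [not met]
  Not every element is met, so the borrower fails to carry Stage II.1.
So the lender prevails on this issue.
— Issue III —
Stage III.1 — burden on borrower; standard: a substantially-more-likely showing (weight exceeds 69).
    (h): 85 − 8 = 77 > 69 [met]
    (i): 93 − 21 = 72 > 69 [met]
  Stage III.1 is satisfied; the borrower continues to bear the burden.
Stage III.2 — burden on borrower; standard: a substantially-more-likely showing (weight exceeds 69).
    (j): 70 > 69 [met]
    (k): 85 − 19 = 66 ≤ 69 [not met]
  Not every element is met, so the borrower fails to carry Stage III.2.
The analysis ends at Stage III.2; the lender prevails on this issue.
Per-issue: Issue I → borrower; Issue II → lender; Issue III → lender. The borrower must prevail on every issue; overall, the lender prevails.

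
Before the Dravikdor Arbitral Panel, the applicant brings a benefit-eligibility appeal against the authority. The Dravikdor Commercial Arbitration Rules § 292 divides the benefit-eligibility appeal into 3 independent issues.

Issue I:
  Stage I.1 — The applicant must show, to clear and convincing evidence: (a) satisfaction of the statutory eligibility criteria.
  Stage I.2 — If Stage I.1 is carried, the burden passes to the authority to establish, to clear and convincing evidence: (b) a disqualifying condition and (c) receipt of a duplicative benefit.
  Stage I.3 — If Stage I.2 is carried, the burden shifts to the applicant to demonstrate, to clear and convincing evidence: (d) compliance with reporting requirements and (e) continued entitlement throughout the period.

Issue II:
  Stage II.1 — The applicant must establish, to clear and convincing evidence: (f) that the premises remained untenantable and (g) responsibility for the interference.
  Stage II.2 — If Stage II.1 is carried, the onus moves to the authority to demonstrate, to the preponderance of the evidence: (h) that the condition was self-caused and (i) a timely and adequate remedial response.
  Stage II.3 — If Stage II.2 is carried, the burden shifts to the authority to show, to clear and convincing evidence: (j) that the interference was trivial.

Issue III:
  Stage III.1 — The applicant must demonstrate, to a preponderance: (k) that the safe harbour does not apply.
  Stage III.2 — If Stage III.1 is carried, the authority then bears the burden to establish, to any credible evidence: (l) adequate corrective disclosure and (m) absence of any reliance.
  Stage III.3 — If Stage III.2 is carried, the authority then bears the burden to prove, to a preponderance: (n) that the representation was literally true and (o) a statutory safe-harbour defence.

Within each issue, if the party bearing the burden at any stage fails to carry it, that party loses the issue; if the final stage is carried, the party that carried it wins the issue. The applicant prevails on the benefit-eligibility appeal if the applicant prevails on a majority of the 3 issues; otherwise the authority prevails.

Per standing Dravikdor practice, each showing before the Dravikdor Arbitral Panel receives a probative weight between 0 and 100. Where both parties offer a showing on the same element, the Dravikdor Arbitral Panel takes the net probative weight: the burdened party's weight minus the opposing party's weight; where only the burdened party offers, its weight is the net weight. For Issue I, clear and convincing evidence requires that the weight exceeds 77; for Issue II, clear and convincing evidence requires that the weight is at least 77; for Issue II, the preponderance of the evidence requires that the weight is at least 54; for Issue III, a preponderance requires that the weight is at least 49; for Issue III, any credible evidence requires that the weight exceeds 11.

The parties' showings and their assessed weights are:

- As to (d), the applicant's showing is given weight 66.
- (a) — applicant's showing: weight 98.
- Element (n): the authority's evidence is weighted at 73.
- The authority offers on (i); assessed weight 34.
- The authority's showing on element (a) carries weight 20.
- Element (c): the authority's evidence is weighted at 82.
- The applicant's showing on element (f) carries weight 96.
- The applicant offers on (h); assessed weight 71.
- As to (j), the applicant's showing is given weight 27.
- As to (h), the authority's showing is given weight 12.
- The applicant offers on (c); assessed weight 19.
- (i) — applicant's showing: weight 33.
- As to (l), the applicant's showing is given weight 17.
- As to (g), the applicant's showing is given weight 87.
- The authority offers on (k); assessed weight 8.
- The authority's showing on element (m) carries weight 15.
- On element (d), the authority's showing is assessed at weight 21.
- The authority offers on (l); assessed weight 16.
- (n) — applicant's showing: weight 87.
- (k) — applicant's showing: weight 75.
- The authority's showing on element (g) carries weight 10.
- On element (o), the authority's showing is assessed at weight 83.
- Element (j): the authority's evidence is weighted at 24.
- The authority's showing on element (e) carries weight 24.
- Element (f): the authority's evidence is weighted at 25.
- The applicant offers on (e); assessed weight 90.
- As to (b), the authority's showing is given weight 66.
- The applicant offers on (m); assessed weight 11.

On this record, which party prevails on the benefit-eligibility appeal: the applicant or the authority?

applicant

— Issue I —
Stage I.1 (applicant, clear and convincing evidence, weight exceeds 77): (a) net 98−20=78 > 77 — meets.
  Stage I.1 carried; the burden shifts to the authority.
Stage I.2 (authority, clear and convincing evidence, weight exceeds 77): (b) 66 ≤ 77 — fails; (c) net 82−19=63 ≤ 77 — fails.
  The authority does not carry Stage I.2.
The analysis ends at Stage I.2; the applicant prevails on this issue.
— Issue II —
Stage II.1 (applicant, clear and convincing evidence, weight is at least 77): (f) net 96−25=71 < 77 — fails; (g) net 87−10=77 ≥ 77 — meets.
  The applicant does not carry Stage II.1.
The analysis ends at Stage II.1; the authority prevails on this issue.
— Issue III —
Stage III.1 — burden on applicant; standard: a preponderance (weight is at least 49).
    (k): 75 − 8 = 67 ≥ 49 [met]
  Stage III.1 is satisfied; the onus moves to the authority.
Stage III.2 — burden on authority; standard: any credible evidence (weight exceeds 11).
    (l): 16 − 17 = -1 ≤ 11 [not met]
    (m): 15 − 11 = 4 ≤ 11 [not met]
  Stage III.2 not carried; the authority fails its burden.
The applicant prevails on this issue.
Per-issue: Issue I → applicant; Issue II → authority; Issue III → applicant. The applicant must prevail on a majority of issues; overall, the applicant prevails.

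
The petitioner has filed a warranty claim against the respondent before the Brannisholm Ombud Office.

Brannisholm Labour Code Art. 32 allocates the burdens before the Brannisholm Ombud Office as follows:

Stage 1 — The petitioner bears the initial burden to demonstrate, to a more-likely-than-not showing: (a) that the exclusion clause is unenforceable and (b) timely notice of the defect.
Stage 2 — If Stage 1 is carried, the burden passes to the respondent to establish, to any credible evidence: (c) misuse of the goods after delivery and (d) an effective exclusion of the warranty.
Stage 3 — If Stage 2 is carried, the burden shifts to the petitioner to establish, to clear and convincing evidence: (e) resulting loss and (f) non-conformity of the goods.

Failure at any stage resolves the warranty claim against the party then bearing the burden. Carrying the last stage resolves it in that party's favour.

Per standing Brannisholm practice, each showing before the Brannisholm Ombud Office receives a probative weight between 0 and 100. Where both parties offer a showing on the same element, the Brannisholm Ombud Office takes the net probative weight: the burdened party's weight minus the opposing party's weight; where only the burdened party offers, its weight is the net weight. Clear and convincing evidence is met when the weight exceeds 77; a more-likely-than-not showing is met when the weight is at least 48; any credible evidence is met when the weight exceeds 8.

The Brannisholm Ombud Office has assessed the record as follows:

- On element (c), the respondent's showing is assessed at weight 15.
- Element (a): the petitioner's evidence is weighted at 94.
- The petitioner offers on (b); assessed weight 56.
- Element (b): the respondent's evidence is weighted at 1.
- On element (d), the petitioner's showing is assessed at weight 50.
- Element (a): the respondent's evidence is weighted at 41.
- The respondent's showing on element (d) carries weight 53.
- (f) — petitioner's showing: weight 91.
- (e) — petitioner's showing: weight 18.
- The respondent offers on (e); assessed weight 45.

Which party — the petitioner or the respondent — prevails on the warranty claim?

petitioner

Stage 1 (petitioner, a more-likely-than-not showing, weight is at least 48): (a) net 94−41=53 ≥ 48 — meets; (b) net 56−1=55 ≥ 48 — meets.
  The petitioner carries Stage 1; the respondent now bears the burden.
Stage 2 (respondent, any credible evidence, weight exceeds 8): (c) 15 > 8 — meets; (d) net 53−50=3 ≤ 8 — fails.
  Stage 2 not carried; the respondent fails its burden.
The petitioner prevails.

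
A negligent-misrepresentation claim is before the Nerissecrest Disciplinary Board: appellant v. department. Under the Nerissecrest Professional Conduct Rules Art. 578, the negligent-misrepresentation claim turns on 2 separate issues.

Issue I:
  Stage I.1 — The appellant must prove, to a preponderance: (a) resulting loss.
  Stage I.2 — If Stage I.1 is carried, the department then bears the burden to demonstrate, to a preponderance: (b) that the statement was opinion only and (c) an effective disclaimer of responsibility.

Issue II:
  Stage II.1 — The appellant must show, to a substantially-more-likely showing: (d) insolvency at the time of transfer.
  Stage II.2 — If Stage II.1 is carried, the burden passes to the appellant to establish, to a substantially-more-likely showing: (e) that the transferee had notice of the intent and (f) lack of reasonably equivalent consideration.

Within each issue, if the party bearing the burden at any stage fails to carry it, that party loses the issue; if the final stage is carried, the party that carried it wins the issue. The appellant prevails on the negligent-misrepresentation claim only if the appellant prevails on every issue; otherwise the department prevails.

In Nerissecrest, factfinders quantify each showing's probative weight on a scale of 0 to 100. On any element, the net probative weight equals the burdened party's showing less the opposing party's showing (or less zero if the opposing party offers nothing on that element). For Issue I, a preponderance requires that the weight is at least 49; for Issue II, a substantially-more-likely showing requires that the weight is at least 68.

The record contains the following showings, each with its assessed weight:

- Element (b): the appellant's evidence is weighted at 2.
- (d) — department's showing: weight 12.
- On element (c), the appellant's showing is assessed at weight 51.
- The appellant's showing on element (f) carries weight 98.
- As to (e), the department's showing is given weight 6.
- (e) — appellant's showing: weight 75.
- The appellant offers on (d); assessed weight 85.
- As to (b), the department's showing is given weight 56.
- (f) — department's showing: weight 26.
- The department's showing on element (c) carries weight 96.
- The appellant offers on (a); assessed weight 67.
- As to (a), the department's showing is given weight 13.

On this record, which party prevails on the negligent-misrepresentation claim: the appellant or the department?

appellant

— Issue I —
At Stage I.1 the appellant must meet a preponderance (weight is at least 49): on (a) the weight is 67 less the opposing 13 gives net 54, ≥ 49, so (a) meets the standard.
  The appellant carries Stage I.1; the department now bears the burden.
At Stage I.2 the department must meet a preponderance (weight is at least 49): on (b) the weight is 56 less the opposing 2 gives net 54, which does reach 49, so (b) meets the standard; on (c) the weight is 96 less the opposing 51 gives net 45, which does not reach 49, so (c) does not meet the standard.
  The department does not carry Stage I.2.
The analysis ends at Stage I.2; the appellant prevails on this issue.
— Issue II —
At Stage II.1 the appellant must meet a substantially-more-likely showing (weight is at least 68): on (d) the weight is 85 less the opposing 12 gives net 73, which does reach 68, so (d) meets the standard.
  All elements met. The appellant retains the burden for Stage II.2.
At Stage II.2 the appellant must meet a substantially-more-likely showing (weight is at least 68): on (e) the weight is 75 less the opposing 6 gives net 69, which does reach 68, so (e) meets the standard; on (f) the weight is 98 less the opposing 26 gives net 72, ≥ 68, so (f) meets the standard.
  All elements met at the final stage.
With every stage satisfied, the appellant prevails on this issue.
Per-issue: Issue I → appellant; Issue II → appellant. The appellant must prevail on every issue; overall, the appellant prevails.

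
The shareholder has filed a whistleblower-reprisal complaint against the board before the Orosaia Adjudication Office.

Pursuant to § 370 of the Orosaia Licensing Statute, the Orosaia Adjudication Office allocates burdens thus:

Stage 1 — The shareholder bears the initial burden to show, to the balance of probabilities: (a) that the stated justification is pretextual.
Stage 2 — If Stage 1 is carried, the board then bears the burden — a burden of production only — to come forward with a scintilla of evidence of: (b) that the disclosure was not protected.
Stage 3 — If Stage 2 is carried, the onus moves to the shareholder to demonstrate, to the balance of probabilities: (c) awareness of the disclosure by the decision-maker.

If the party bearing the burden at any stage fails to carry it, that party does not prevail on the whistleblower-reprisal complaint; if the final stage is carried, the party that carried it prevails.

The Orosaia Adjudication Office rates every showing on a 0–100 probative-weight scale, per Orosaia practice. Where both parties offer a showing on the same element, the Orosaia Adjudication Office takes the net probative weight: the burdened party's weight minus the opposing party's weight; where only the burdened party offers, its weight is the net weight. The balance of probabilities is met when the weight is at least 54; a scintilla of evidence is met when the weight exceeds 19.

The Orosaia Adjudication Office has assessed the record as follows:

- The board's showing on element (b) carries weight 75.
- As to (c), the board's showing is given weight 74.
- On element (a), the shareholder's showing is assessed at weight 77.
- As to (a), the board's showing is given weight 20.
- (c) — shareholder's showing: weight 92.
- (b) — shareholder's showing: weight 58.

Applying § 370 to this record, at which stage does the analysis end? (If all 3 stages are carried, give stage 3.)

stage 2

Stage 1 — burden on shareholder; standard: the balance of probabilities (weight is at least 54).
    (a): 77 − 20 = 57 ≥ 54 [met]
  The shareholder carries Stage 1; the board now bears the burden.
Stage 2 — burden on board; standard: a scintilla of evidence (weight exceeds 19).
    (b): 75 − 58 = 17 ≤ 19 [not met]
  Not every element is met, so the board fails to carry Stage 2.
So the shareholder prevails.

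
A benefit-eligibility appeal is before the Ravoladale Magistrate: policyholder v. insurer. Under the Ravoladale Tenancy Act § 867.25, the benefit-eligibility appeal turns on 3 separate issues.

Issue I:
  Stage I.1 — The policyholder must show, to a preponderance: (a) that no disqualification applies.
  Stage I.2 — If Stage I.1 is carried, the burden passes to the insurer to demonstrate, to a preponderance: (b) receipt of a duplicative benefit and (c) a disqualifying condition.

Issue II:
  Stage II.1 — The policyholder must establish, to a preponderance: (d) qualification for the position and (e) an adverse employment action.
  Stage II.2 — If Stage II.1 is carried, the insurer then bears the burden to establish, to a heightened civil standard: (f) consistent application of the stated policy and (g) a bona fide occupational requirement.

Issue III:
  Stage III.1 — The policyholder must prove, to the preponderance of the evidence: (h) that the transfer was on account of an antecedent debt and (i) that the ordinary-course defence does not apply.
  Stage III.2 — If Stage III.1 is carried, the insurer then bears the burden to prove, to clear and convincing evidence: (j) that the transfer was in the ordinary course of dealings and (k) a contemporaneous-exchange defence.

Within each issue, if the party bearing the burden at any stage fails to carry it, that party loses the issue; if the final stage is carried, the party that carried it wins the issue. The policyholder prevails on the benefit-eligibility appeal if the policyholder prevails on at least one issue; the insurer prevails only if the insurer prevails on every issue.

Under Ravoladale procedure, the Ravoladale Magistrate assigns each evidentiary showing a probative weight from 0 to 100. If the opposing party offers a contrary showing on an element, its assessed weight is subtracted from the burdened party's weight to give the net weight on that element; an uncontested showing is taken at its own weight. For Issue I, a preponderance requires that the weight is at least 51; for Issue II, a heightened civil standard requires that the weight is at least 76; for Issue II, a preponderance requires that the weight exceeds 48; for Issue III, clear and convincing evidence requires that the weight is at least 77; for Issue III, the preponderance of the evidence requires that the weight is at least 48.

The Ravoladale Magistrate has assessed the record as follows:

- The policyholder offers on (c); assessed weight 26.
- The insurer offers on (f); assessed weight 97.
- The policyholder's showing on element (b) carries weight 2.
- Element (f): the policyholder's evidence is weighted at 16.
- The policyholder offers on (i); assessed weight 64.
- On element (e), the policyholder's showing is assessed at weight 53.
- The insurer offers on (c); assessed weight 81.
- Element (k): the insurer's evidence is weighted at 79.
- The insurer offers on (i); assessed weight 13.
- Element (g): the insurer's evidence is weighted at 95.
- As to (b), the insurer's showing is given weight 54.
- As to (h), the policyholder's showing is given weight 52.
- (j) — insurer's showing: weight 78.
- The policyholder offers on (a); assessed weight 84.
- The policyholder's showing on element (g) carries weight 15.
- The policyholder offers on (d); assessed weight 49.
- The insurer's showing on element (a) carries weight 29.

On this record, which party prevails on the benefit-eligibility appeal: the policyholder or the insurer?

— Issue I —
Stage I.1 (policyholder, a preponderance, weight is at least 51): (a) net 84−29=55 ≥ 51 — meets.
  The policyholder carries Stage I.1; the insurer now bears the burden.
Stage I.2 (insurer, a preponderance, weight is at least 51): (b) net 54−2=52 ≥ 51 — meets; (c) net 81−26=55 ≥ 51 — meets.
  The insurer carries the last stage.
All stages carried — the insurer prevails on this issue.
— Issue II —
Stage II.1 — burden on policyholder; standard: a preponderance (weight exceeds 48).
    (d): 49 > 48 [met]
    (e): 53 > 48 [met]
  All elements met. The burden passes to the insurer.
Stage II.2 — burden on insurer; standard: a heightened civil standard (weight is at least 76).
    (f): 97 − 16 = 81 ≥ 76 [met]
    (g): 95 − 15 = 80 ≥ 76 [met]
  All elements met at the final stage.
With every stage satisfied, the insurer prevails on this issue.
— Issue III —
Stage III.1 — burden on policyholder; standard: the preponderance of the evidence (weight is at least 48).
    (h): 52 ≥ 48 [met]
    (i): 64 − 13 = 51 ≥ 48 [met]
  The policyholder carries Stage III.1; the insurer now bears the burden.
Stage III.2 — burden on insurer; standard: clear and convincing evidence (weight is at least 77).
    (j): 78 ≥ 77 [met]
    (k): 79 ≥ 77 [met]
  Stage III.2 carried; the final stage is satisfied.
Every stage carried; the insurer prevails on this issue.
Per-issue: Issue I → insurer; Issue II → insurer; Issue III → insurer. The policyholder must prevail on at least one issue; overall, the insurer prevails.

insurer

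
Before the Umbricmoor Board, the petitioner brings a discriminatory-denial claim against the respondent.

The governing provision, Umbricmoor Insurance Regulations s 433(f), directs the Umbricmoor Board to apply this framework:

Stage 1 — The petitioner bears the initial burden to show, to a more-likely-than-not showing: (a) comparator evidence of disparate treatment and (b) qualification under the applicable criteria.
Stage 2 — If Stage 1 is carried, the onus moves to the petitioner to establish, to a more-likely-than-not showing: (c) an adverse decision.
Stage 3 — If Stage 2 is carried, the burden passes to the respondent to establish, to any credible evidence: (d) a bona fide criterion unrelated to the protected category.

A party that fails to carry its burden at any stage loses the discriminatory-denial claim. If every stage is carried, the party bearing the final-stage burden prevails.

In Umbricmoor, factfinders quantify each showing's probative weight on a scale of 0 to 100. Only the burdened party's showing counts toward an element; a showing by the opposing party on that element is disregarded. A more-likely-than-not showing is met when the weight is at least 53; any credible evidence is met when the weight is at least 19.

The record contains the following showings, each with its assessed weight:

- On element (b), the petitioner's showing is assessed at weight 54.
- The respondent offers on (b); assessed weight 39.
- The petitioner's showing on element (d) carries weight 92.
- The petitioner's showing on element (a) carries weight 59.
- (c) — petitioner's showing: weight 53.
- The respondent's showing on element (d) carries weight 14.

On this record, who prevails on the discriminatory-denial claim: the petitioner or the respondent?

Stage 1 — burden on petitioner; standard: a more-likely-than-not showing (weight is at least 53).
    (a): 59 ≥ 53 [met]
    (b): 54 (respondent's 39 disregarded) ≥ 53 [met]
  Stage 1 carried; the burden remains with the petitioner.
Stage 2 — burden on petitioner; standard: a more-likely-than-not showing (weight is at least 53).
    (c): 53 ≥ 53 [met]
  Stage 2 carried; the burden shifts to the respondent.
Stage 3 — burden on respondent; standard: any credible evidence (weight is at least 19).
    (d): 14 (petitioner's 92 disregarded) < 19 [not met]
  Not every element is met, so the respondent fails to carry Stage 3.
The analysis ends at Stage 3; the petitioner prevails.

petitioner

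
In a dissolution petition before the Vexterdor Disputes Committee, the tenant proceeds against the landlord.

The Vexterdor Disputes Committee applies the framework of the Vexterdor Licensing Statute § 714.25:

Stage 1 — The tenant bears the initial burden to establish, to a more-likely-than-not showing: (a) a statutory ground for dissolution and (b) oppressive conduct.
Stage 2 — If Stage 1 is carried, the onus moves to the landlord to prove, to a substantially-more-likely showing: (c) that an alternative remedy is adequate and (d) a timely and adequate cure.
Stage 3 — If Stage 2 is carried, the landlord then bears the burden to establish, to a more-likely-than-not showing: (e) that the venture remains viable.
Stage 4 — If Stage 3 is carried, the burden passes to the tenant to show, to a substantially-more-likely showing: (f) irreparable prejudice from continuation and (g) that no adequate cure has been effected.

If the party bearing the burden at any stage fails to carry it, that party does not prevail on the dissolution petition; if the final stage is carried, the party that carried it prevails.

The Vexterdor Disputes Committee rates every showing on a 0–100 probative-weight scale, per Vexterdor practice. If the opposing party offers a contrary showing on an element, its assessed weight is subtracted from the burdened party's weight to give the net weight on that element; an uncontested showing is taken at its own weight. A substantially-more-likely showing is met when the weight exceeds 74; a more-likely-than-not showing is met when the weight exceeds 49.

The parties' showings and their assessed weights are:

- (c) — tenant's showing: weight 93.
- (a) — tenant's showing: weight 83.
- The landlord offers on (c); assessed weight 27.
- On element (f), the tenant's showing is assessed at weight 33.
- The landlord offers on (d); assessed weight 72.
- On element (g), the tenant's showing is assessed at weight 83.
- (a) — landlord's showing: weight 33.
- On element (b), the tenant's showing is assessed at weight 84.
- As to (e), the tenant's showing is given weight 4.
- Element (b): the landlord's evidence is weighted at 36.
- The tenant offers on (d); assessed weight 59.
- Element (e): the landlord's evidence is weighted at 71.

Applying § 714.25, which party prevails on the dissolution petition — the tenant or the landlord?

landlord

Stage 1 — burden on tenant; standard: a more-likely-than-not showing (weight exceeds 49).
    (a): 83 − 33 = 50 > 49 [met]
    (b): 84 − 36 = 48 ≤ 49 [not met]
  Not every element is met, so the tenant fails to carry Stage 1.
So the landlord prevails.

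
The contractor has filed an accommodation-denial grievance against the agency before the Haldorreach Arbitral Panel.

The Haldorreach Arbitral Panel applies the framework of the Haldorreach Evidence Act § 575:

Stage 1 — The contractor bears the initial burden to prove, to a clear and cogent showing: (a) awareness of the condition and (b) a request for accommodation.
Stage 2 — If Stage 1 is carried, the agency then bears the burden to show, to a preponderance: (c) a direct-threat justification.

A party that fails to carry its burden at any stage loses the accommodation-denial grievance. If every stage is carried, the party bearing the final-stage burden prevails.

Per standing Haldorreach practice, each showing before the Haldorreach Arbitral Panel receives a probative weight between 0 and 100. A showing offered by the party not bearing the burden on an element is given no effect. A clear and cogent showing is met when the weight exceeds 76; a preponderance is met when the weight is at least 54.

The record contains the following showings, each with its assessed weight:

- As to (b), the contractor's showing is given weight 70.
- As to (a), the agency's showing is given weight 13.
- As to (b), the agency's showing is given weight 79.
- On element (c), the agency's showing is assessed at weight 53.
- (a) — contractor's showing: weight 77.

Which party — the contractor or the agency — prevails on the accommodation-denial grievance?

agency

Stage 1 (contractor, a clear and cogent showing, weight exceeds 76): (a) 77 (agency's 13 disregarded) > 76 — meets; (b) 70 (agency's 79 disregarded) ≤ 76 — fails.
  Stage 1 not carried; the contractor fails its burden.
The analysis ends at Stage 1; the agency prevails.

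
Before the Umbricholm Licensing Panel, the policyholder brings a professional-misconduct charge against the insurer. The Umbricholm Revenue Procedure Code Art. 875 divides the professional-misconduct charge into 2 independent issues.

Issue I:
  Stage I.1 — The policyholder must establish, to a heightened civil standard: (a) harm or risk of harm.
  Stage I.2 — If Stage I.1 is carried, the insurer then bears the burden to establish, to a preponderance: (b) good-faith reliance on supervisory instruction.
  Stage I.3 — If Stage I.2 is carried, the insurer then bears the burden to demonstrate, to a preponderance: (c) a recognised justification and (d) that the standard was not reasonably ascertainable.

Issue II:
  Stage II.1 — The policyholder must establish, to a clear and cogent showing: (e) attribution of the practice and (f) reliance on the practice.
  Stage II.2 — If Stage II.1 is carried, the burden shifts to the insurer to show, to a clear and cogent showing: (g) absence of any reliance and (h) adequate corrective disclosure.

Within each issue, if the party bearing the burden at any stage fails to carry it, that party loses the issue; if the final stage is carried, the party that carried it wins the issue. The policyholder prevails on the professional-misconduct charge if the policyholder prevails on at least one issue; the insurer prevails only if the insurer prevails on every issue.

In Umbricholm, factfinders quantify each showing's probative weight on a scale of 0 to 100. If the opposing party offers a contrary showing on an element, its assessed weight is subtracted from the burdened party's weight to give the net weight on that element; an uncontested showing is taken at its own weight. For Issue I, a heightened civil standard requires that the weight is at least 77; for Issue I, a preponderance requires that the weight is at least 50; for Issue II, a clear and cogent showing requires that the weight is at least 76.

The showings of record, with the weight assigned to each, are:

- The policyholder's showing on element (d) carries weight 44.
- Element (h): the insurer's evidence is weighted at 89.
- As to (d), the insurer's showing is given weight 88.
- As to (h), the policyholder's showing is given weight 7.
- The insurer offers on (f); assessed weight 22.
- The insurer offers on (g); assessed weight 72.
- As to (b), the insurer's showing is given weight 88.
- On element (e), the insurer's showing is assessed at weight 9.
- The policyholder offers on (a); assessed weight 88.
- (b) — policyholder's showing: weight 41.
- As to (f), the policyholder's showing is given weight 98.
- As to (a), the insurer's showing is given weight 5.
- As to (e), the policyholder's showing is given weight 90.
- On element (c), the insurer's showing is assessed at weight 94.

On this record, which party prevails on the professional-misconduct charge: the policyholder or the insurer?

policyholder

— Issue I —
At Stage I.1 the policyholder must meet a heightened civil standard (weight is at least 77): on (a) the weight is 88 less the opposing 5 gives net 83, which does reach 77, so (a) meets the standard.
  Stage I.1 carried; the burden shifts to the insurer.
At Stage I.2 the insurer must meet a preponderance (weight is at least 50): on (b) the weight is 88 less the opposing 41 gives net 47, which does not reach 50, so (b) does not meet the standard.
  Not every element is met, so the insurer fails to carry Stage I.2.
So the policyholder prevails on this issue.
— Issue II —
Stage II.1 (policyholder, a clear and cogent showing, weight is at least 76): (e) net 90−9=81 ≥ 76 — meets; (f) net 98−22=76 ≥ 76 — meets.
  The policyholder carries Stage II.1; the insurer now bears the burden.
Stage II.2 (insurer, a clear and cogent showing, weight is at least 76): (g) 72 < 76 — fails; (h) net 89−7=82 ≥ 76 — meets.
  Not every element is met, so the insurer fails to carry Stage II.2.
The policyholder prevails on this issue.
Per-issue: Issue I → policyholder; Issue II → policyholder. The policyholder must prevail on at least one issue; overall, the policyholder prevails.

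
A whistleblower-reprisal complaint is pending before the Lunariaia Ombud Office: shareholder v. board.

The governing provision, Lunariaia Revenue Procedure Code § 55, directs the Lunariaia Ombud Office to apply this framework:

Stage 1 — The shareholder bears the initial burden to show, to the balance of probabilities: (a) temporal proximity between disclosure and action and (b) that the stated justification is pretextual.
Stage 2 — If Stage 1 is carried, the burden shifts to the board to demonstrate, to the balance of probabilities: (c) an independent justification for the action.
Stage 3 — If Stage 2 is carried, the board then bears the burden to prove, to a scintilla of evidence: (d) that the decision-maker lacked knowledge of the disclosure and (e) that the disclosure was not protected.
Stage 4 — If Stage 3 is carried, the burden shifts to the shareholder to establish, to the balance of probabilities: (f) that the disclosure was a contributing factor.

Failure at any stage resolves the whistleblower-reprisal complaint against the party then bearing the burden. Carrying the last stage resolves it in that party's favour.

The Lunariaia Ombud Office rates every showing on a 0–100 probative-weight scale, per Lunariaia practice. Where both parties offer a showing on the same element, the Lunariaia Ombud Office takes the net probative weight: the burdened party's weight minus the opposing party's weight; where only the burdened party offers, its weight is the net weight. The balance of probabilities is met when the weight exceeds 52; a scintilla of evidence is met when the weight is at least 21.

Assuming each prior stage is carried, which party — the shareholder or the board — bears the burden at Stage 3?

Stage 3's rule assigns the burden to the board (to a scintilla of evidence).

board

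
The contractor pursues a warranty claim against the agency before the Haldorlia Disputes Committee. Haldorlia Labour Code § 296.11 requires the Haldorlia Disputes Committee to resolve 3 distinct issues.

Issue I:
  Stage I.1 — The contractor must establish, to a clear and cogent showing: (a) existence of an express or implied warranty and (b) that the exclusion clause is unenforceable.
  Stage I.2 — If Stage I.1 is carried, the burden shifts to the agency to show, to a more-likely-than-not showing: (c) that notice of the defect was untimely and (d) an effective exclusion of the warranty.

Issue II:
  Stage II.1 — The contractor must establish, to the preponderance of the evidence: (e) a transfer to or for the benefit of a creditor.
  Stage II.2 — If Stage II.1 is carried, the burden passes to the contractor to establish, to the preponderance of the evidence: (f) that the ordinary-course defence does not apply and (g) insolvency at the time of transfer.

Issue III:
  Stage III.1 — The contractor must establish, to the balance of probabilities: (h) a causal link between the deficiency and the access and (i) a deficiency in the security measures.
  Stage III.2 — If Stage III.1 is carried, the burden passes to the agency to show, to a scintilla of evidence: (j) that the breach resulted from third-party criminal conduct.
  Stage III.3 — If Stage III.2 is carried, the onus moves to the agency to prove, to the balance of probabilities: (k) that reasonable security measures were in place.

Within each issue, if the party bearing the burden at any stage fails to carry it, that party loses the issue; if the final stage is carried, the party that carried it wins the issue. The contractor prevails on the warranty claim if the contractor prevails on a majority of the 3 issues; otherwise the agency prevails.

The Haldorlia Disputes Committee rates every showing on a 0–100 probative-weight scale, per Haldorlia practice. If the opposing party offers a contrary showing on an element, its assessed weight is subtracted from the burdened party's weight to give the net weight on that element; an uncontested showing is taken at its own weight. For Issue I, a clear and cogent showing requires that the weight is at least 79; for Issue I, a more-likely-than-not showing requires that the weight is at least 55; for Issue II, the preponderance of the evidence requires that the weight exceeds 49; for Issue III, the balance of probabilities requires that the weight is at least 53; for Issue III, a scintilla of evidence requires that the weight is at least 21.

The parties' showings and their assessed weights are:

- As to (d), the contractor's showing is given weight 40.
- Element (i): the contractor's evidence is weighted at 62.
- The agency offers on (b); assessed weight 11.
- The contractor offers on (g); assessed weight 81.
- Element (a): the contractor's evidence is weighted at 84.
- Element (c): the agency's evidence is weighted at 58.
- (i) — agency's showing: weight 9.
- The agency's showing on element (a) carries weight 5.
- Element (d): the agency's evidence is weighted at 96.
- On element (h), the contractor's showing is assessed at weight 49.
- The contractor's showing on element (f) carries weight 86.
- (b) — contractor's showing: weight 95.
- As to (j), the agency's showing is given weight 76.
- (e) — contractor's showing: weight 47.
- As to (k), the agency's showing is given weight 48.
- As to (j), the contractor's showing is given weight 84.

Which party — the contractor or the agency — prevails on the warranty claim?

agency

— Issue I —
At Stage I.1 the contractor must meet a clear and cogent showing (weight is at least 79): on (a) the weight is 84 less the opposing 5 gives net 79, which does reach 79, so (a) meets the standard; on (b) the weight is 95 less the opposing 11 gives net 84, which does reach 79, so (b) meets the standard.
  All elements met. The burden passes to the agency.
At Stage I.2 the agency must meet a more-likely-than-not showing (weight is at least 55): on (c) the weight is 58, ≥ 55, so (c) meets the standard; on (d) the weight is 96 less the opposing 40 gives net 56, ≥ 55, so (d) meets the standard.
  The agency carries the last stage.
Every stage carried; the agency prevails on this issue.
— Issue II —
At Stage II.1 the contractor must meet the preponderance of the evidence (weight exceeds 49): on (e) the weight is 47, ≤ 49, so (e) does not meet the standard.
  Stage II.1 not carried; the contractor fails its burden.
So the agency prevails on this issue.
— Issue III —
Stage III.1 — burden on contractor; standard: the balance of probabilities (weight is at least 53).
    (h): 49 < 53 [not met]
    (i): 62 − 9 = 53 ≥ 53 [met]
  The contractor does not carry Stage III.1.
The agency prevails on this issue.
Per-issue: Issue I → agency; Issue II → agency; Issue III → agency. The contractor must prevail on a majority of issues; overall, the agency prevails.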